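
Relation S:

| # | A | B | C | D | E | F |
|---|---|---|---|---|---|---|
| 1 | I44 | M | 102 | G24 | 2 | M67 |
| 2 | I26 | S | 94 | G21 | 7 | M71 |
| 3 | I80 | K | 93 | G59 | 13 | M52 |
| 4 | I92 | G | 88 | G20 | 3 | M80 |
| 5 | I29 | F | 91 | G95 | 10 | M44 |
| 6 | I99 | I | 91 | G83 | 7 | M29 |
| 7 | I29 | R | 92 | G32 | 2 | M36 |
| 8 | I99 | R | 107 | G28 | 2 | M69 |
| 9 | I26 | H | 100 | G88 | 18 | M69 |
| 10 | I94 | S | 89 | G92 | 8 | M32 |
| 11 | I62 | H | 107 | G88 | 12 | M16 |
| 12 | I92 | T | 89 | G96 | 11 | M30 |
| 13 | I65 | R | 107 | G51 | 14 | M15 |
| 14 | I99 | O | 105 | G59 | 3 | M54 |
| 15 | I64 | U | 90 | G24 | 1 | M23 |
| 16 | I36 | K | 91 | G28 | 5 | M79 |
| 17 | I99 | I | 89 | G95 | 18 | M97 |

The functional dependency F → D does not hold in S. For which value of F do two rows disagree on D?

M69

F=M67: row 1 → D = G24 ✓
F=M71: row 2 → D = G21 ✓
F=M52: row 3 → D = G59 ✓
F=M80: row 4 → D = G20 ✓
F=M44: row 5 → D = G95 ✓
F=M29: row 6 → D = G83 ✓
F=M36: row 7 → D = G32 ✓
F=M69: rows 8, 9 → D takes values {G28, G88} — violation
F=M32: row 10 → D = G92 ✓
F=M16: row 11 → D = G88 ✓
F=M30: row 12 → D = G96 ✓
F=M15: row 13 → D = G51 ✓
F=M54: row 14 → D = G59 ✓
F=M23: row 15 → D = G24 ✓
F=M79: row 16 → D = G28 ✓
F=M97: row 17 → D = G95 ✓
The only F value with inconsistent D is F=M69.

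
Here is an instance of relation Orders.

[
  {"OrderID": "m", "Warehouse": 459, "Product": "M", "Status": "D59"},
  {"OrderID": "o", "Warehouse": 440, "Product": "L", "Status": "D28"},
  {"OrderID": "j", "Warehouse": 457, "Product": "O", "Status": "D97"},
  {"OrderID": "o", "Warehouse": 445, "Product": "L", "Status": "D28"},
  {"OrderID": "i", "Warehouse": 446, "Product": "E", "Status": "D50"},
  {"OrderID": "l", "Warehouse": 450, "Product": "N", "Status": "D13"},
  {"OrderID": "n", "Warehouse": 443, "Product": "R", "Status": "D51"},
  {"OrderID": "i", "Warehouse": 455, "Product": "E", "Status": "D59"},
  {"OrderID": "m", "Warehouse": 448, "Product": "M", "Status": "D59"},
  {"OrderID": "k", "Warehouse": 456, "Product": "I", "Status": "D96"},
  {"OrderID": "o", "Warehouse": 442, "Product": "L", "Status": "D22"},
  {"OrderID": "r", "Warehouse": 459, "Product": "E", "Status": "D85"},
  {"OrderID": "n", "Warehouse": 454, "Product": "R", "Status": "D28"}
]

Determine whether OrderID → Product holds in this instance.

OrderID=m: 2 rows → Product = M, M ✓
OrderID=o: 3 rows → Product = L, L, L ✓
OrderID=j: 1 row → Product = O ✓
OrderID=i: 2 rows → Product = E, E ✓
OrderID=l: 1 row → Product = N ✓
OrderID=n: 2 rows → Product = R, R ✓
OrderID=k: 1 row → Product = I ✓
OrderID=r: 1 row → Product = E ✓
Every OrderID value is associated with a single Product value, so OrderID → Product holds.

Yes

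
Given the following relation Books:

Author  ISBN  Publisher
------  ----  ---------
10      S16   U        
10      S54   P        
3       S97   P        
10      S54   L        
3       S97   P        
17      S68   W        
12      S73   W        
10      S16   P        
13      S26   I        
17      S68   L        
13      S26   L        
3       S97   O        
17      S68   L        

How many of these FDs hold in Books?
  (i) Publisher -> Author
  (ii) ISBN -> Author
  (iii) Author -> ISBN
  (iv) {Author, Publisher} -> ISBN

(i) Publisher -> Author: Publisher=P: 4 rows → Author takes values {10, 3} — violation; Publisher=L: 4 rows → Author takes values {10, 17, 13} — violation; Publisher=W: 2 rows → Author takes values {17, 12} — violation — fails.
(ii) ISBN -> Author: every LHS value maps to a single RHS value — holds.
(iii) Author -> ISBN: Author=10: 4 rows → ISBN takes values {S16, S54} — violation — fails.
(iv) {Author, Publisher} -> ISBN: (Author=10, Publisher=P): 2 rows → ISBN takes values {S54, S16} — violation — fails.
1 of the 4 dependencies holds.

1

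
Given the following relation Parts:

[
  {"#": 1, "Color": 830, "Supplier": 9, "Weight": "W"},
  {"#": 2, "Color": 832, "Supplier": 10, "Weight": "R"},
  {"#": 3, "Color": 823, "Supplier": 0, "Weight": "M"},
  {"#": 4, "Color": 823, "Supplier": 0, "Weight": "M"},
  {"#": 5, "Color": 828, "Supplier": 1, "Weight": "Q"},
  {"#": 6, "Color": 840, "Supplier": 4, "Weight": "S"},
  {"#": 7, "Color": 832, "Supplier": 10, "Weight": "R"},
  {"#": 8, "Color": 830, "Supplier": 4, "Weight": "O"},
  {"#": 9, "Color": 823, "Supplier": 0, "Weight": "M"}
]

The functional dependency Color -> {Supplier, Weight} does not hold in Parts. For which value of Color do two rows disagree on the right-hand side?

Color=830: rows 1, 8 → {Supplier,Weight} takes values {(9, W), (4, O)} — violation
Color=832: rows 2, 7 → {Supplier,Weight} = (10, R), (10, R) ✓
Color=823: rows 3, 4, 9 → {Supplier,Weight} = (0, M), (0, M), (0, M) ✓
Color=828: row 5 → {Supplier,Weight} = (1, Q) ✓
Color=840: row 6 → {Supplier,Weight} = (4, S) ✓
The only Color value with inconsistent RHS is Color=830.

830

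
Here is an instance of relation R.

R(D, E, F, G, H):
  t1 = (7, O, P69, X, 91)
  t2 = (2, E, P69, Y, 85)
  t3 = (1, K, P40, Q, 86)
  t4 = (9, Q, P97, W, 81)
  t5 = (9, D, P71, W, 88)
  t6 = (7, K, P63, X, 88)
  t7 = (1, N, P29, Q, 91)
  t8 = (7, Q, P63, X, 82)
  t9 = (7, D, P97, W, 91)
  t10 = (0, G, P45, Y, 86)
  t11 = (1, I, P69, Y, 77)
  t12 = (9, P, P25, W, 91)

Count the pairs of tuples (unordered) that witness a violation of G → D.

6

G=X: all 3 rows agree on D — 0 pairs.
G=Y: violating pairs (2,10), (2,11), (10,11) — 3 pairs.
G=Q: all 2 rows agree on D — 0 pairs.
G=W: violating pairs (4,9), (5,9), (9,12) — 3 pairs.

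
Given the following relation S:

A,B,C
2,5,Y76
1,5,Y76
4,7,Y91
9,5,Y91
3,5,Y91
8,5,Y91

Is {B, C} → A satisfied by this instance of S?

(B=5, C=Y76): 2 rows → A takes values {2, 1} — violation
(B=7, C=Y91): 1 row → A = 4 ✓
(B=5, C=Y91): 3 rows → A takes values {9, 3, 8} — violation
Two rows agree on {B, C} but differ on A, so {B, C} → A does not hold.

No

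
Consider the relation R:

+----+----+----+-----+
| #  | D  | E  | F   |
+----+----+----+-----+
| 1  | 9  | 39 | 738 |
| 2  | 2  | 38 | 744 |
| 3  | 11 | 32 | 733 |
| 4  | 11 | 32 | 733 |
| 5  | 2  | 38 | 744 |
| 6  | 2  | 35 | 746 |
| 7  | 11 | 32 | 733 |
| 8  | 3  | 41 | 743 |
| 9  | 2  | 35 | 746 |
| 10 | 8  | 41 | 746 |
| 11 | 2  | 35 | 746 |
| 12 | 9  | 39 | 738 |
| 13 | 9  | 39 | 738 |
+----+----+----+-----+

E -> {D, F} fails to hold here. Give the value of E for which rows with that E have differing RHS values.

E=39: rows 1, 12, 13 → {D,F} = (9, 738), (9, 738), (9, 738) ✓
E=38: rows 2, 5 → {D,F} = (2, 744), (2, 744) ✓
E=32: rows 3, 4, 7 → {D,F} = (11, 733), (11, 733), (11, 733) ✓
E=35: rows 6, 9, 11 → {D,F} = (2, 746), (2, 746), (2, 746) ✓
E=41: rows 8, 10 → {D,F} takes values {(3, 743), (8, 746)} — violation
The only E value with inconsistent RHS is E=41.

41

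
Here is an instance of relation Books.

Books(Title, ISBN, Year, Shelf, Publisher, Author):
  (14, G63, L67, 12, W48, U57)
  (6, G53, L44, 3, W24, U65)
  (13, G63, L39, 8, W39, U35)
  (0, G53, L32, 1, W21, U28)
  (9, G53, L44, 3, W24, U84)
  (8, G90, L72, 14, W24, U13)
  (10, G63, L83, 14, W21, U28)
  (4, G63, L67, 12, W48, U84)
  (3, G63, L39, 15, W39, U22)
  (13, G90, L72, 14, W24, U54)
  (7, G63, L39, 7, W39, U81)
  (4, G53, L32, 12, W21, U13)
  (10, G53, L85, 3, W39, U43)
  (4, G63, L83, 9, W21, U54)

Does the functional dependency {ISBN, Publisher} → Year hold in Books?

Yes

(ISBN=G63, Publisher=W48): 2 rows → Year = L67, L67 ✓
(ISBN=G53, Publisher=W24): 2 rows → Year = L44, L44 ✓
(ISBN=G63, Publisher=W39): 3 rows → Year = L39, L39, L39 ✓
(ISBN=G53, Publisher=W21): 2 rows → Year = L32, L32 ✓
(ISBN=G90, Publisher=W24): 2 rows → Year = L72, L72 ✓
(ISBN=G63, Publisher=W21): 2 rows → Year = L83, L83 ✓
(ISBN=G53, Publisher=W39): 1 row → Year = L85 ✓
Every {ISBN, Publisher} value is associated with a single Year value, so {ISBN, Publisher} → Year holds.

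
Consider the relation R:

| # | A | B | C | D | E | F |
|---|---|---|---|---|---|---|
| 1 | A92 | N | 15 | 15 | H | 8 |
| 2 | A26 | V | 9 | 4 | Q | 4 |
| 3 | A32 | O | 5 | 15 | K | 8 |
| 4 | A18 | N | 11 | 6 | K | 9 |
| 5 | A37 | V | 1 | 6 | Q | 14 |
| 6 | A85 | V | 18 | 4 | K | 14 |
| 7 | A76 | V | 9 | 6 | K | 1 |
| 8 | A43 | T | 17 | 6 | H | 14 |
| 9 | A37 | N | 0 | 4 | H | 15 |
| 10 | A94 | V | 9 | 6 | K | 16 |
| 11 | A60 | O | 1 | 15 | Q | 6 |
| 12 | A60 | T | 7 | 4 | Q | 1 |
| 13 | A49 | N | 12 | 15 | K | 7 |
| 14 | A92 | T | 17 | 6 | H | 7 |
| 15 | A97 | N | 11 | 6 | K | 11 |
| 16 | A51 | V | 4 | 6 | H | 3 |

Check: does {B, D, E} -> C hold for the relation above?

Yes

(B=N, D=15, E=H): row 1 → C = 15 ✓
(B=V, D=4, E=Q): row 2 → C = 9 ✓
(B=O, D=15, E=K): row 3 → C = 5 ✓
(B=N, D=6, E=K): rows 4, 15 → C = 11, 11 ✓
(B=V, D=6, E=Q): row 5 → C = 1 ✓
(B=V, D=4, E=K): row 6 → C = 18 ✓
(B=V, D=6, E=K): rows 7, 10 → C = 9, 9 ✓
(B=T, D=6, E=H): rows 8, 14 → C = 17, 17 ✓
(B=N, D=4, E=H): row 9 → C = 0 ✓
(B=O, D=15, E=Q): row 11 → C = 1 ✓
(B=T, D=4, E=Q): row 12 → C = 7 ✓
(B=N, D=15, E=K): row 13 → C = 12 ✓
(B=V, D=6, E=H): row 16 → C = 4 ✓
Every {B, D, E} value is associated with a single C value, so {B, D, E} -> C holds.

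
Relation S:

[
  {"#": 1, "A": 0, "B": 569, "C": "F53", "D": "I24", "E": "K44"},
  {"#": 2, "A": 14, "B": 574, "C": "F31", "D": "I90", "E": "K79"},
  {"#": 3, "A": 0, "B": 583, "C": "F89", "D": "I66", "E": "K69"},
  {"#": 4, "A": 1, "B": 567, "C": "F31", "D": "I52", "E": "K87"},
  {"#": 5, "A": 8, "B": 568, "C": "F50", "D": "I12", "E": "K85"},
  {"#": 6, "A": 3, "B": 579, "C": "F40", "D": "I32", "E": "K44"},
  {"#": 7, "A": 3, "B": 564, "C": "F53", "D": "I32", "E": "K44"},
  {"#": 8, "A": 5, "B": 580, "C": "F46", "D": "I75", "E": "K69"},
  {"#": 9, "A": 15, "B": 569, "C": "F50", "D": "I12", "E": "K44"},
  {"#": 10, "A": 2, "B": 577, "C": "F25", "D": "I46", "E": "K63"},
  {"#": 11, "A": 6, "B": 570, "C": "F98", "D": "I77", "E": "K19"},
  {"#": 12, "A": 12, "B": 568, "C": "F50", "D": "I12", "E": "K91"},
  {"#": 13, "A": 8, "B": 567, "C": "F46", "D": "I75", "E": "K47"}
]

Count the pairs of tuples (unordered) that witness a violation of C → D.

C=F53: violating pairs (1,7) — 1 pair.
C=F31: violating pairs (2,4) — 1 pair.
C=F50: all 3 rows agree on D — 0 pairs.
C=F46: all 2 rows agree on D — 0 pairs.

2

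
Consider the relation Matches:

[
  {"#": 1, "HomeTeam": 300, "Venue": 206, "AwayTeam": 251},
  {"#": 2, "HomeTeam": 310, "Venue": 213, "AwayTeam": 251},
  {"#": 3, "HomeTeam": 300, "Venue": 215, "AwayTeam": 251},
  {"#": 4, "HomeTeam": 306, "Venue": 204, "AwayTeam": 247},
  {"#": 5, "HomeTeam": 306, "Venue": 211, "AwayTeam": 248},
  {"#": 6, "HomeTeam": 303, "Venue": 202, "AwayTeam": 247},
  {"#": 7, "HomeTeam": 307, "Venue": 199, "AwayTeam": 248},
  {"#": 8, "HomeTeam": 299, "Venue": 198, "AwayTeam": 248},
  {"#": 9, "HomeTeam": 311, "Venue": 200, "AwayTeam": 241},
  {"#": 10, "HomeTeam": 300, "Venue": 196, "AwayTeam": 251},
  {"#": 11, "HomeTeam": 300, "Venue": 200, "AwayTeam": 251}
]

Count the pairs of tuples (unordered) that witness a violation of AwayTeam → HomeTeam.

AwayTeam=251: violating pairs (1,2), (2,3), (2,10), (2,11) — 4 pairs.
AwayTeam=247: violating pairs (4,6) — 1 pair.
AwayTeam=248: violating pairs (5,7), (5,8), (7,8) — 3 pairs.

8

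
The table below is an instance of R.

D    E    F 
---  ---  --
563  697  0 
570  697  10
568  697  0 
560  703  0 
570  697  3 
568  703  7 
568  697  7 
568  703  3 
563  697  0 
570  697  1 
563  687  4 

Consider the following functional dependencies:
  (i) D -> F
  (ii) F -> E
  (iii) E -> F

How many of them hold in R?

0

(i) D -> F: D=563: 3 rows → F takes values {0, 4} — violation; D=570: 3 rows → F takes values {10, 3, 1} — violation; D=568: 4 rows → F takes values {0, 7, 3} — violation — fails.
(ii) F -> E: F=0: 4 rows → E takes values {697, 703} — violation; F=3: 2 rows → E takes values {697, 703} — violation; F=7: 2 rows → E takes values {703, 697} — violation — fails.
(iii) E -> F: E=697: 7 rows → F takes values {0, 10, 3, 7, 1} — violation; E=703: 3 rows → F takes values {0, 7, 3} — violation — fails.
None of the 3 dependencies hold.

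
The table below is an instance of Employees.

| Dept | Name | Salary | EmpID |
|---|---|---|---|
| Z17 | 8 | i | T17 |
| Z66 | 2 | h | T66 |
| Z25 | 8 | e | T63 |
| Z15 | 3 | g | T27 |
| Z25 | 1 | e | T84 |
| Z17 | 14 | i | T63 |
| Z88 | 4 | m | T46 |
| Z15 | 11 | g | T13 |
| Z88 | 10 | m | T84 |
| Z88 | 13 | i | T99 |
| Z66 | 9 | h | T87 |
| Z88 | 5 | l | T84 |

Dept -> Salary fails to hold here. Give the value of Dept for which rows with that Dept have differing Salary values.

Dept=Z17: 2 rows → Salary = i, i ✓
Dept=Z66: 2 rows → Salary = h, h ✓
Dept=Z25: 2 rows → Salary = e, e ✓
Dept=Z15: 2 rows → Salary = g, g ✓
Dept=Z88: 4 rows → Salary takes values {m, i, l} — violation
The only Dept value with inconsistent Salary is Dept=Z88.

Z88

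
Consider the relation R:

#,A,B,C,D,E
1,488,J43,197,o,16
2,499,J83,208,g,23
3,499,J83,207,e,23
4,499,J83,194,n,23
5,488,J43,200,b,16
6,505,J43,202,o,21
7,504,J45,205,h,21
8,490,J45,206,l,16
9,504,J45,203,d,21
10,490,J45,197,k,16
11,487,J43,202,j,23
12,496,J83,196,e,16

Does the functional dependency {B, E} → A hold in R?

Yes

(B=J43, E=16): rows 1, 5 → A = 488, 488 ✓
(B=J83, E=23): rows 2, 3, 4 → A = 499, 499, 499 ✓
(B=J43, E=21): row 6 → A = 505 ✓
(B=J45, E=21): rows 7, 9 → A = 504, 504 ✓
(B=J45, E=16): rows 8, 10 → A = 490, 490 ✓
(B=J43, E=23): row 11 → A = 487 ✓
(B=J83, E=16): row 12 → A = 496 ✓
Every {B, E} value is associated with a single A value, so {B, E} → A holds.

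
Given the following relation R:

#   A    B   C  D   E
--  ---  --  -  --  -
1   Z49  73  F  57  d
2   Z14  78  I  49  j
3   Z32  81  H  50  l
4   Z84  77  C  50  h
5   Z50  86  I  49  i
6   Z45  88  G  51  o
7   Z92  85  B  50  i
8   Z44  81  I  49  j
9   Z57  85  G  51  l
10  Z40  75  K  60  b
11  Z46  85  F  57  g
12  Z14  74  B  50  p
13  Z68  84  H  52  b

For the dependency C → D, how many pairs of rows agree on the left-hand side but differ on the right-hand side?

C=F: all 2 rows agree on D — 0 pairs.
C=I: all 3 rows agree on D — 0 pairs.
C=H: violating pairs (3,13) — 1 pair.
C=G: all 2 rows agree on D — 0 pairs.
C=B: all 2 rows agree on D — 0 pairs.

1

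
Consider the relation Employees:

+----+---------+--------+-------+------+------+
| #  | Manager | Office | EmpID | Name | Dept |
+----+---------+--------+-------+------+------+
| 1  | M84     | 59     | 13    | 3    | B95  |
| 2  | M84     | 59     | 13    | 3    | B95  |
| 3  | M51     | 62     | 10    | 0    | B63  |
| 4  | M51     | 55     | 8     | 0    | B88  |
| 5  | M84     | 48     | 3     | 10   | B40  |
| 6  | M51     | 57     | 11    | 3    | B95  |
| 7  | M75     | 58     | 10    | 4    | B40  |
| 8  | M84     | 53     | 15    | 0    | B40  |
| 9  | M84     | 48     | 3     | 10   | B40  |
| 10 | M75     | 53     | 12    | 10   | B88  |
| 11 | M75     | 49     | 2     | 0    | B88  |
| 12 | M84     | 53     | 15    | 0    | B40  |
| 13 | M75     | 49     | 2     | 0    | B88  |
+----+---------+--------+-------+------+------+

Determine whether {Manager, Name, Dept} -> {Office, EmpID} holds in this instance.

Yes

(Manager=M84, Name=3, Dept=B95): rows 1, 2 → {Office,EmpID} = (59, 13), (59, 13) ✓
(Manager=M51, Name=0, Dept=B63): row 3 → {Office,EmpID} = (62, 10) ✓
(Manager=M51, Name=0, Dept=B88): row 4 → {Office,EmpID} = (55, 8) ✓
(Manager=M84, Name=10, Dept=B40): rows 5, 9 → {Office,EmpID} = (48, 3), (48, 3) ✓
(Manager=M51, Name=3, Dept=B95): row 6 → {Office,EmpID} = (57, 11) ✓
(Manager=M75, Name=4, Dept=B40): row 7 → {Office,EmpID} = (58, 10) ✓
(Manager=M84, Name=0, Dept=B40): rows 8, 12 → {Office,EmpID} = (53, 15), (53, 15) ✓
(Manager=M75, Name=10, Dept=B88): row 10 → {Office,EmpID} = (53, 12) ✓
(Manager=M75, Name=0, Dept=B88): rows 11, 13 → {Office,EmpID} = (49, 2), (49, 2) ✓
Every {Manager, Name, Dept} value is associated with a single {Office, EmpID} value, so {Manager, Name, Dept} -> {Office, EmpID} holds.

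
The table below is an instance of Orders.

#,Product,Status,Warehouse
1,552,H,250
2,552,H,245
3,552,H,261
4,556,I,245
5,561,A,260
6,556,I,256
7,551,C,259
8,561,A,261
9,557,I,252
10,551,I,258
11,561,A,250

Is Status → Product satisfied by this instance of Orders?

No

Status=H: rows 1, 2, 3 → Product = 552, 552, 552 ✓
Status=I: rows 4, 6, 9, 10 → Product takes values {556, 557, 551} — violation
Status=A: rows 5, 8, 11 → Product = 561, 561, 561 ✓
Status=C: row 7 → Product = 551 ✓
Two rows agree on Status but differ on Product, so Status → Product does not hold.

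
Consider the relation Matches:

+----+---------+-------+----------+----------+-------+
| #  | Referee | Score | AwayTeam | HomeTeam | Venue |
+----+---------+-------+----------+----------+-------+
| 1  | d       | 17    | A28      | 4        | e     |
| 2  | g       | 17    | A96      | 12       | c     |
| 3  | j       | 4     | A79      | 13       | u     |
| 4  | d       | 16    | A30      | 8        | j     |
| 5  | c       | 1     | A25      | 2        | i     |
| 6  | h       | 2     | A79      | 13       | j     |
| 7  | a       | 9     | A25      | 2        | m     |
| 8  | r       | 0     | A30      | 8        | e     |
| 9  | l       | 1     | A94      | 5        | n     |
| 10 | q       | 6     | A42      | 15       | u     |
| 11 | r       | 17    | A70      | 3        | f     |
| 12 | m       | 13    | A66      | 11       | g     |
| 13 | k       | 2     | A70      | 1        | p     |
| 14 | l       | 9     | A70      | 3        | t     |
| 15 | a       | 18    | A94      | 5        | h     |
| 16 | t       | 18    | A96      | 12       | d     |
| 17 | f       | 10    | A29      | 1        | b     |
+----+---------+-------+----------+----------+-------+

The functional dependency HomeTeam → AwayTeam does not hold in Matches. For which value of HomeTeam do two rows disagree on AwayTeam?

HomeTeam=4: row 1 → AwayTeam = A28 ✓
HomeTeam=12: rows 2, 16 → AwayTeam = A96, A96 ✓
HomeTeam=13: rows 3, 6 → AwayTeam = A79, A79 ✓
HomeTeam=8: rows 4, 8 → AwayTeam = A30, A30 ✓
HomeTeam=2: rows 5, 7 → AwayTeam = A25, A25 ✓
HomeTeam=5: rows 9, 15 → AwayTeam = A94, A94 ✓
HomeTeam=15: row 10 → AwayTeam = A42 ✓
HomeTeam=3: rows 11, 14 → AwayTeam = A70, A70 ✓
HomeTeam=11: row 12 → AwayTeam = A66 ✓
HomeTeam=1: rows 13, 17 → AwayTeam takes values {A70, A29} — violation
The only HomeTeam value with inconsistent AwayTeam is HomeTeam=1.

1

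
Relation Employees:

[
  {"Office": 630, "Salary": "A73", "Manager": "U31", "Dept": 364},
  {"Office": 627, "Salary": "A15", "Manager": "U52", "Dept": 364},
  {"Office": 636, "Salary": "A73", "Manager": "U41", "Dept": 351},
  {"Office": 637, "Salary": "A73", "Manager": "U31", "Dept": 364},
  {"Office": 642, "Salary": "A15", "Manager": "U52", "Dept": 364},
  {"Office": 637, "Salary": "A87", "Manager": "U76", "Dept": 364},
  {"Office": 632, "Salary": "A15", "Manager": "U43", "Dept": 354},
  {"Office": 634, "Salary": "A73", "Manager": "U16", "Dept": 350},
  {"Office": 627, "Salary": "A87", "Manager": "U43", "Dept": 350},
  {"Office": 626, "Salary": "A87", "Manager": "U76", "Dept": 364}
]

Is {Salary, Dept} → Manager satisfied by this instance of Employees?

Yes

(Salary=A73, Dept=364): 2 rows → Manager = U31, U31 ✓
(Salary=A15, Dept=364): 2 rows → Manager = U52, U52 ✓
(Salary=A73, Dept=351): 1 row → Manager = U41 ✓
(Salary=A87, Dept=364): 2 rows → Manager = U76, U76 ✓
(Salary=A15, Dept=354): 1 row → Manager = U43 ✓
(Salary=A73, Dept=350): 1 row → Manager = U16 ✓
(Salary=A87, Dept=350): 1 row → Manager = U43 ✓
Every {Salary, Dept} value is associated with a single Manager value, so {Salary, Dept} → Manager holds.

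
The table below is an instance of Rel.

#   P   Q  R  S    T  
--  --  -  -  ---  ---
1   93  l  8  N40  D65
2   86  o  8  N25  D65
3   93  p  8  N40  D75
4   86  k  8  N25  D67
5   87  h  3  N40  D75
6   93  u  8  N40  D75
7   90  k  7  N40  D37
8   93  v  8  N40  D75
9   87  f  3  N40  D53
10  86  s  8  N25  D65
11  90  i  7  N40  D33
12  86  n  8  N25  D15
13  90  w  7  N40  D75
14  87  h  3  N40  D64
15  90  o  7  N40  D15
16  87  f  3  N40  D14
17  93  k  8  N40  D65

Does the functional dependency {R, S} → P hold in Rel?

Yes

(R=8, S=N40): rows 1, 3, 6, 8, 17 → P = 93, 93, 93, 93, 93 ✓
(R=8, S=N25): rows 2, 4, 10, 12 → P = 86, 86, 86, 86 ✓
(R=3, S=N40): rows 5, 9, 14, 16 → P = 87, 87, 87, 87 ✓
(R=7, S=N40): rows 7, 11, 13, 15 → P = 90, 90, 90, 90 ✓
Every {R, S} value is associated with a single P value, so {R, S} → P holds.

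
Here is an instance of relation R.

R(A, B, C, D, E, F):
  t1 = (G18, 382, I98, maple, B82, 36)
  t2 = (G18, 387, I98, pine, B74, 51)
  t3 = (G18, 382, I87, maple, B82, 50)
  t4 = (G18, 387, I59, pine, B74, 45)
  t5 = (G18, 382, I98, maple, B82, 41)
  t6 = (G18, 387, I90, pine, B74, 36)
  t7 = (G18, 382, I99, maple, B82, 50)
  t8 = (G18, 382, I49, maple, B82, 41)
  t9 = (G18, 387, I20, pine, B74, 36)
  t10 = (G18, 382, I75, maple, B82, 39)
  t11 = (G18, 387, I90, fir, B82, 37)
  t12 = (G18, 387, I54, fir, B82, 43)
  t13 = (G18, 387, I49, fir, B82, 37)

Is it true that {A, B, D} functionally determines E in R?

(A=G18, B=382, D=maple): rows 1, 3, 5, 7, 8, 10 → E = B82, B82, B82, B82, B82, B82 ✓
(A=G18, B=387, D=pine): rows 2, 4, 6, 9 → E = B74, B74, B74, B74 ✓
(A=G18, B=387, D=fir): rows 11, 12, 13 → E = B82, B82, B82 ✓
Every {A, B, D} value is associated with a single E value, so {A, B, D} -> E holds.

Yes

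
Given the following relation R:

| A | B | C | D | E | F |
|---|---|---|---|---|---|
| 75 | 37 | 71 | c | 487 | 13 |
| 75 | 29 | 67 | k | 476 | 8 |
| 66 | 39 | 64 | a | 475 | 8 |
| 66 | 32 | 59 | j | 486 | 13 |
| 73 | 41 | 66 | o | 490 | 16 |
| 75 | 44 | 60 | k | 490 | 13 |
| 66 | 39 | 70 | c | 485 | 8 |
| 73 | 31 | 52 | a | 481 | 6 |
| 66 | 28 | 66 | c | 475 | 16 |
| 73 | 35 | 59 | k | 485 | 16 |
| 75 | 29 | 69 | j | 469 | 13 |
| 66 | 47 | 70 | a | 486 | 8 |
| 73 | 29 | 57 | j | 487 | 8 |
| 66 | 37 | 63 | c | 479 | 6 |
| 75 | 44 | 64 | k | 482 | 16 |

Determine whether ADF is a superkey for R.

No

Two distinct rows share (A=66, D=a, F=8), so ADF does not determine every attribute — not a superkey.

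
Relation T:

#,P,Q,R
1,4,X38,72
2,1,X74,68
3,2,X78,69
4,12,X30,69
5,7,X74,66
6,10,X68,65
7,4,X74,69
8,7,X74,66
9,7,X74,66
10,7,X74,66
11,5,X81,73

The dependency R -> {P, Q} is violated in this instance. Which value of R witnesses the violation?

R=72: row 1 → {P,Q} = (4, X38) ✓
R=68: row 2 → {P,Q} = (1, X74) ✓
R=69: rows 3, 4, 7 → {P,Q} takes values {(2, X78), (12, X30), (4, X74)} — violation
R=66: rows 5, 8, 9, 10 → {P,Q} = (7, X74), (7, X74), (7, X74), (7, X74) ✓
R=65: row 6 → {P,Q} = (10, X68) ✓
R=73: row 11 → {P,Q} = (5, X81) ✓
The only R value with inconsistent RHS is R=69.

69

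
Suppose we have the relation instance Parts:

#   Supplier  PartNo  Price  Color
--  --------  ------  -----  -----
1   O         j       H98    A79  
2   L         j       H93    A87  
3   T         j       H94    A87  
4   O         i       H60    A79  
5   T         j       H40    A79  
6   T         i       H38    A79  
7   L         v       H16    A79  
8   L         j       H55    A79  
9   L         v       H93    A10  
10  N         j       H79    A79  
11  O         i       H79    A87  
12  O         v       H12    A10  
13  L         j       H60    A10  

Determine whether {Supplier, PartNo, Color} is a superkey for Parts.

All 13 rows have distinct {Supplier, PartNo, Color} values, so {Supplier, PartNo, Color} → (all attributes) holds and {Supplier, PartNo, Color} is a superkey.

Yes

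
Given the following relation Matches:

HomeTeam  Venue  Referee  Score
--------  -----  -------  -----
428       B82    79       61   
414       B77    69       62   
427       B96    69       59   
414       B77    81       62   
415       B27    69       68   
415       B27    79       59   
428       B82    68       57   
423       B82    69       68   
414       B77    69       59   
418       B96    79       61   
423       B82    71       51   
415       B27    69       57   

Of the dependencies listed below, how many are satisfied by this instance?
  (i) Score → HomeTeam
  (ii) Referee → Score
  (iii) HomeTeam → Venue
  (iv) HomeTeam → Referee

(i) Score → HomeTeam: Score=61: 2 rows → HomeTeam takes values {428, 418} — violation; Score=59: 3 rows → HomeTeam takes values {427, 415, 414} — violation; Score=68: 2 rows → HomeTeam takes values {415, 423} — violation; Score=57: 2 rows → HomeTeam takes values {428, 415} — violation — fails.
(ii) Referee → Score: Referee=79: 3 rows → Score takes values {61, 59} — violation; Referee=69: 6 rows → Score takes values {62, 59, 68, 57} — violation — fails.
(iii) HomeTeam → Venue: every LHS value maps to a single RHS value — holds.
(iv) HomeTeam → Referee: HomeTeam=428: 2 rows → Referee takes values {79, 68} — violation; HomeTeam=414: 3 rows → Referee takes values {69, 81} — violation; HomeTeam=415: 3 rows → Referee takes values {69, 79} — violation; HomeTeam=423: 2 rows → Referee takes values {69, 71} — violation — fails.
1 of the 4 dependencies holds.

1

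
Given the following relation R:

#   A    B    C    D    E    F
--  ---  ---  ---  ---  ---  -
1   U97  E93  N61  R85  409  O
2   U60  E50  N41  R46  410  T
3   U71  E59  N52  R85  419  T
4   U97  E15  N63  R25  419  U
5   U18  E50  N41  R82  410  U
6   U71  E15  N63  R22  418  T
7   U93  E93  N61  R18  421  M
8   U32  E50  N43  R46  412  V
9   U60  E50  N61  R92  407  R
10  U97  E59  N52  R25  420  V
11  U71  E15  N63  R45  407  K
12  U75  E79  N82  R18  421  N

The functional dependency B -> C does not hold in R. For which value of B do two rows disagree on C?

B=E93: rows 1, 7 → C = N61, N61 ✓
B=E50: rows 2, 5, 8, 9 → C takes values {N41, N43, N61} — violation
B=E59: rows 3, 10 → C = N52, N52 ✓
B=E15: rows 4, 6, 11 → C = N63, N63, N63 ✓
B=E79: row 12 → C = N82 ✓
The only B value with inconsistent C is B=E50.

E50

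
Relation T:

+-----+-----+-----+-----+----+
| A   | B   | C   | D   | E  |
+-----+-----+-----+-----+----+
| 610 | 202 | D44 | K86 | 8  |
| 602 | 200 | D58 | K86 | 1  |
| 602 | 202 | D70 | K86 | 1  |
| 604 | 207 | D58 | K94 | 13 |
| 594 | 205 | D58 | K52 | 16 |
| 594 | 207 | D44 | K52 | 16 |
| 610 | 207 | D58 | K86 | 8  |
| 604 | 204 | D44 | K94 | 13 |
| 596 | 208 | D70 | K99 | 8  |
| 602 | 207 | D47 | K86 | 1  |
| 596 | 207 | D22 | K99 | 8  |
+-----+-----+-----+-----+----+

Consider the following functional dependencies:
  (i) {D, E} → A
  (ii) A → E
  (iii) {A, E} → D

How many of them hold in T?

(i) {D, E} → A: every LHS value maps to a single RHS value — holds.
(ii) A → E: every LHS value maps to a single RHS value — holds.
(iii) {A, E} → D: every LHS value maps to a single RHS value — holds.
3 of the 3 dependencies hold.

3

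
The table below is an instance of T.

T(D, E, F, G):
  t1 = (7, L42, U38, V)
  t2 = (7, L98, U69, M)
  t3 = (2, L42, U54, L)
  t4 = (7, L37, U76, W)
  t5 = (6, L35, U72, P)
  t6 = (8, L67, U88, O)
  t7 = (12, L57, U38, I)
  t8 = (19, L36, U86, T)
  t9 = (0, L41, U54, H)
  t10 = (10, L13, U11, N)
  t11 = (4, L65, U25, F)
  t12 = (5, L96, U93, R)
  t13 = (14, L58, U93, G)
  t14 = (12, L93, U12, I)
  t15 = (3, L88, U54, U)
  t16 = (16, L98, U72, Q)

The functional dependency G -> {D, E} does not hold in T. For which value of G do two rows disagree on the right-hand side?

G=V: row 1 → {D,E} = (7, L42) ✓
G=M: row 2 → {D,E} = (7, L98) ✓
G=L: row 3 → {D,E} = (2, L42) ✓
G=W: row 4 → {D,E} = (7, L37) ✓
G=P: row 5 → {D,E} = (6, L35) ✓
G=O: row 6 → {D,E} = (8, L67) ✓
G=I: rows 7, 14 → {D,E} takes values {(12, L57), (12, L93)} — violation
G=T: row 8 → {D,E} = (19, L36) ✓
G=H: row 9 → {D,E} = (0, L41) ✓
G=N: row 10 → {D,E} = (10, L13) ✓
G=F: row 11 → {D,E} = (4, L65) ✓
G=R: row 12 → {D,E} = (5, L96) ✓
G=G: row 13 → {D,E} = (14, L58) ✓
G=U: row 15 → {D,E} = (3, L88) ✓
G=Q: row 16 → {D,E} = (16, L98) ✓
The only G value with inconsistent RHS is G=I.

I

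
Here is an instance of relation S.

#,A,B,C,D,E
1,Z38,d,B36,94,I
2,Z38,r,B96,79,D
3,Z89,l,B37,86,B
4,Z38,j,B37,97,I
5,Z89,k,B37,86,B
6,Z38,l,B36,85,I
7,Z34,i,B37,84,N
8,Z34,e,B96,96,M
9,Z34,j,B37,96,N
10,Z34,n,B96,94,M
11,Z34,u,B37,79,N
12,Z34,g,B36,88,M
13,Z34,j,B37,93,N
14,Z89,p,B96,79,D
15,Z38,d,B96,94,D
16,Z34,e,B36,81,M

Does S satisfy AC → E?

(A=Z38, C=B36): rows 1, 6 → E = I, I ✓
(A=Z38, C=B96): rows 2, 15 → E = D, D ✓
(A=Z89, C=B37): rows 3, 5 → E = B, B ✓
(A=Z38, C=B37): row 4 → E = I ✓
(A=Z34, C=B37): rows 7, 9, 11, 13 → E = N, N, N, N ✓
(A=Z34, C=B96): rows 8, 10 → E = M, M ✓
(A=Z34, C=B36): rows 12, 16 → E = M, M ✓
(A=Z89, C=B96): row 14 → E = D ✓
Every AC value is associated with a single E value, so AC → E holds.

Yes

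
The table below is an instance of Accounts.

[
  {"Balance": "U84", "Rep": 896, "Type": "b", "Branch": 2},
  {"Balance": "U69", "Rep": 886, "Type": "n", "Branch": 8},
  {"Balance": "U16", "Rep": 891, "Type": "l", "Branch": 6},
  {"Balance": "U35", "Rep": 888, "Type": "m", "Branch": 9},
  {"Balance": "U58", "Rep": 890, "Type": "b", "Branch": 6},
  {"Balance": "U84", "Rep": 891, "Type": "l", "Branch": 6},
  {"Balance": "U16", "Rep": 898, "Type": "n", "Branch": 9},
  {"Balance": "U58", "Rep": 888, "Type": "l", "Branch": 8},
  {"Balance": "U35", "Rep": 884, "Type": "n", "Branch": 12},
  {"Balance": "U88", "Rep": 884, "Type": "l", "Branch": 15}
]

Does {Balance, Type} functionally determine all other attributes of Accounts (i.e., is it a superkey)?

All 10 rows have distinct {Balance, Type} values, so {Balance, Type} → (all attributes) holds and {Balance, Type} is a superkey.

Yes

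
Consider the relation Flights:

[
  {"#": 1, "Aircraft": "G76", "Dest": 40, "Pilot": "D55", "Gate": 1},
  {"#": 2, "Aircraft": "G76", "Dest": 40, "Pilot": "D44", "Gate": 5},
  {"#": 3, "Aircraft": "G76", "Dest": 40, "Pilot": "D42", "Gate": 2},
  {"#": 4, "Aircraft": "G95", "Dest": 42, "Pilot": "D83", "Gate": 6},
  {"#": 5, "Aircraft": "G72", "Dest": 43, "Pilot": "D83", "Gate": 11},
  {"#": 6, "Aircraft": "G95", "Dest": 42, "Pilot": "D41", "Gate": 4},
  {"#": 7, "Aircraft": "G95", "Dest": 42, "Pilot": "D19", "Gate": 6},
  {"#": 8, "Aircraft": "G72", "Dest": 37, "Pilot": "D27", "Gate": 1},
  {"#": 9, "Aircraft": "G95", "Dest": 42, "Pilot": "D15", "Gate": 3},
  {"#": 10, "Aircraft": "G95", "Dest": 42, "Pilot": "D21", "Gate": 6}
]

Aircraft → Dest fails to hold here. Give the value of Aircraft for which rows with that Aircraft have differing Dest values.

G72

Aircraft=G76: rows 1, 2, 3 → Dest = 40, 40, 40 ✓
Aircraft=G95: rows 4, 6, 7, 9, 10 → Dest = 42, 42, 42, 42, 42 ✓
Aircraft=G72: rows 5, 8 → Dest takes values {43, 37} — violation
The only Aircraft value with inconsistent Dest is Aircraft=G72.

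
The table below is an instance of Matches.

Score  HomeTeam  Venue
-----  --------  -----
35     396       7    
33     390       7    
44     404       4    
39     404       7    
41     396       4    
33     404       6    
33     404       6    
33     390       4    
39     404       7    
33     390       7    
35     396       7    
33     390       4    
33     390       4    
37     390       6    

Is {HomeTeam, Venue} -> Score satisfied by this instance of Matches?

(HomeTeam=396, Venue=7): 2 rows → Score = 35, 35 ✓
(HomeTeam=390, Venue=7): 2 rows → Score = 33, 33 ✓
(HomeTeam=404, Venue=4): 1 row → Score = 44 ✓
(HomeTeam=404, Venue=7): 2 rows → Score = 39, 39 ✓
(HomeTeam=396, Venue=4): 1 row → Score = 41 ✓
(HomeTeam=404, Venue=6): 2 rows → Score = 33, 33 ✓
(HomeTeam=390, Venue=4): 3 rows → Score = 33, 33, 33 ✓
(HomeTeam=390, Venue=6): 1 row → Score = 37 ✓
Every {HomeTeam, Venue} value is associated with a single Score value, so {HomeTeam, Venue} -> Score holds.

Yes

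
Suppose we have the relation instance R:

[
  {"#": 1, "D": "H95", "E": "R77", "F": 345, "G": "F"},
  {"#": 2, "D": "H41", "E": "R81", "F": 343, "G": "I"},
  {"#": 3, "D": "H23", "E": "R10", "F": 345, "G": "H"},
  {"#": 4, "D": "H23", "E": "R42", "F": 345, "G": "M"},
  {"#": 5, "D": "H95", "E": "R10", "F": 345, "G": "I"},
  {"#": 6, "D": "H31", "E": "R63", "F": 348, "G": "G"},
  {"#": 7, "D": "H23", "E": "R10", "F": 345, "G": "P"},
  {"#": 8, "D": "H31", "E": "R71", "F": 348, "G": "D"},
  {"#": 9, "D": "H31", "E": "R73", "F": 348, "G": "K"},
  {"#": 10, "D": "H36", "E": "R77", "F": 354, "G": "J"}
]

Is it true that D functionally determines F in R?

D=H95: rows 1, 5 → F = 345, 345 ✓
D=H41: row 2 → F = 343 ✓
D=H23: rows 3, 4, 7 → F = 345, 345, 345 ✓
D=H31: rows 6, 8, 9 → F = 348, 348, 348 ✓
D=H36: row 10 → F = 354 ✓
Every D value is associated with a single F value, so D -> F holds.

Yes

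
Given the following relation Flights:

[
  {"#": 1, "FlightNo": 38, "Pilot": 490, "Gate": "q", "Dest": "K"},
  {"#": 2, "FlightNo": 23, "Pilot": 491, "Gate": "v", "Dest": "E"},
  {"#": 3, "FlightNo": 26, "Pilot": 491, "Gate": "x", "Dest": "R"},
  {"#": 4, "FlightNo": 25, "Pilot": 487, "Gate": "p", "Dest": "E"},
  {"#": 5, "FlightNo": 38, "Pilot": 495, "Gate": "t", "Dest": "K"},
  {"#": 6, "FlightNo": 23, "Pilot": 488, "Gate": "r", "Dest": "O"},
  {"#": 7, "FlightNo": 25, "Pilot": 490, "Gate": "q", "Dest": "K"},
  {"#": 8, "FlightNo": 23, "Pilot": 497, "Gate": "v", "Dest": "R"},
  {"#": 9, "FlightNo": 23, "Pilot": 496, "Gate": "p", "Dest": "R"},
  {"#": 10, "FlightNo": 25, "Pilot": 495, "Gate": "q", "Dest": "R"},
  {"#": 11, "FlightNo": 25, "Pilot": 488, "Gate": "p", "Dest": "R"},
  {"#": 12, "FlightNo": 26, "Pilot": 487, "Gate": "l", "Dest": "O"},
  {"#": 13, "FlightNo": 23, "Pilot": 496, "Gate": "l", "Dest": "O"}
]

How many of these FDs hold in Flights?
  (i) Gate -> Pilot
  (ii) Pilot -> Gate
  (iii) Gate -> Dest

(i) Gate -> Pilot: Gate=q: rows 1, 7, 10 → Pilot takes values {490, 495} — violation; Gate=v: rows 2, 8 → Pilot takes values {491, 497} — violation; Gate=p: rows 4, 9, 11 → Pilot takes values {487, 496, 488} — violation; Gate=l: rows 12, 13 → Pilot takes values {487, 496} — violation — fails.
(ii) Pilot -> Gate: Pilot=491: rows 2, 3 → Gate takes values {v, x} — violation; Pilot=487: rows 4, 12 → Gate takes values {p, l} — violation; Pilot=495: rows 5, 10 → Gate takes values {t, q} — violation; Pilot=488: rows 6, 11 → Gate takes values {r, p} — violation; Pilot=496: rows 9, 13 → Gate takes values {p, l} — violation — fails.
(iii) Gate -> Dest: Gate=q: rows 1, 7, 10 → Dest takes values {K, R} — violation; Gate=v: rows 2, 8 → Dest takes values {E, R} — violation; Gate=p: rows 4, 9, 11 → Dest takes values {E, R} — violation — fails.
None of the 3 dependencies hold.

0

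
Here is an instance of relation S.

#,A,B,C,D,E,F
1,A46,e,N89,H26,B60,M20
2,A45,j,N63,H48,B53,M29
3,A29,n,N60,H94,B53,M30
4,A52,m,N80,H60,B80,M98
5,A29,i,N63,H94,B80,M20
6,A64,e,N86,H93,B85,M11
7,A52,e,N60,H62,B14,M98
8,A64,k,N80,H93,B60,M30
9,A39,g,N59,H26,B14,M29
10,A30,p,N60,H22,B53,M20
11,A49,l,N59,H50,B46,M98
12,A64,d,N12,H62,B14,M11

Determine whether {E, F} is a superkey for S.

All 12 rows have distinct {E, F} values, so {E, F} → (all attributes) holds and {E, F} is a superkey.

Yes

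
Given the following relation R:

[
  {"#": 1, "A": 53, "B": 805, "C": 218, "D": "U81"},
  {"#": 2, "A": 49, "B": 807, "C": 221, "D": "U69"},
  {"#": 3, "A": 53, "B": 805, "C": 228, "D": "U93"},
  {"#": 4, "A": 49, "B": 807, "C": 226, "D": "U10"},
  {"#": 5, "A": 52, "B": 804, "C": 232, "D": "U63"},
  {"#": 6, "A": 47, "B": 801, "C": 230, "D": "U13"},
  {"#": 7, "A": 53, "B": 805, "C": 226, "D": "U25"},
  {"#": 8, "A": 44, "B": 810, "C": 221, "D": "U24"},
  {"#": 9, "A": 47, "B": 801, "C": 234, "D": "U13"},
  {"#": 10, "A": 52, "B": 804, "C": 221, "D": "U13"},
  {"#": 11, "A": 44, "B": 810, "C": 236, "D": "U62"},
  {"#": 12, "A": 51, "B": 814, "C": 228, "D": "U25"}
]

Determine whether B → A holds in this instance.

Yes

B=805: rows 1, 3, 7 → A = 53, 53, 53 ✓
B=807: rows 2, 4 → A = 49, 49 ✓
B=804: rows 5, 10 → A = 52, 52 ✓
B=801: rows 6, 9 → A = 47, 47 ✓
B=810: rows 8, 11 → A = 44, 44 ✓
B=814: row 12 → A = 51 ✓
Every B value is associated with a single A value, so B → A holds.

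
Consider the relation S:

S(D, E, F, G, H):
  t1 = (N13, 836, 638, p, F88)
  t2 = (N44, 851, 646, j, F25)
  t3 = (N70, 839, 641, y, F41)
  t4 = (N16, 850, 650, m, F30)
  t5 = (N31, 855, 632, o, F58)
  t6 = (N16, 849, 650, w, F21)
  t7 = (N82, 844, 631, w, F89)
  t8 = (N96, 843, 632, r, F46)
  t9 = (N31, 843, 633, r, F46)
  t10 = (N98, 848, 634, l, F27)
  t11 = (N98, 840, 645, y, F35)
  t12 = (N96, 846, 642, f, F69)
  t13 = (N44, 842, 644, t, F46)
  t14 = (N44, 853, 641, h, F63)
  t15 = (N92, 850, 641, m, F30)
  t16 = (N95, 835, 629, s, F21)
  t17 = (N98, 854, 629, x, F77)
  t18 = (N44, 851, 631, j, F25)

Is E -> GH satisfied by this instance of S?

Yes

E=836: row 1 → {G,H} = (p, F88) ✓
E=851: rows 2, 18 → {G,H} = (j, F25), (j, F25) ✓
E=839: row 3 → {G,H} = (y, F41) ✓
E=850: rows 4, 15 → {G,H} = (m, F30), (m, F30) ✓
E=855: row 5 → {G,H} = (o, F58) ✓
E=849: row 6 → {G,H} = (w, F21) ✓
E=844: row 7 → {G,H} = (w, F89) ✓
E=843: rows 8, 9 → {G,H} = (r, F46), (r, F46) ✓
E=848: row 10 → {G,H} = (l, F27) ✓
E=840: row 11 → {G,H} = (y, F35) ✓
E=846: row 12 → {G,H} = (f, F69) ✓
E=842: row 13 → {G,H} = (t, F46) ✓
E=853: row 14 → {G,H} = (h, F63) ✓
E=835: row 16 → {G,H} = (s, F21) ✓
E=854: row 17 → {G,H} = (x, F77) ✓
Every E value is associated with a single GH value, so E -> GH holds.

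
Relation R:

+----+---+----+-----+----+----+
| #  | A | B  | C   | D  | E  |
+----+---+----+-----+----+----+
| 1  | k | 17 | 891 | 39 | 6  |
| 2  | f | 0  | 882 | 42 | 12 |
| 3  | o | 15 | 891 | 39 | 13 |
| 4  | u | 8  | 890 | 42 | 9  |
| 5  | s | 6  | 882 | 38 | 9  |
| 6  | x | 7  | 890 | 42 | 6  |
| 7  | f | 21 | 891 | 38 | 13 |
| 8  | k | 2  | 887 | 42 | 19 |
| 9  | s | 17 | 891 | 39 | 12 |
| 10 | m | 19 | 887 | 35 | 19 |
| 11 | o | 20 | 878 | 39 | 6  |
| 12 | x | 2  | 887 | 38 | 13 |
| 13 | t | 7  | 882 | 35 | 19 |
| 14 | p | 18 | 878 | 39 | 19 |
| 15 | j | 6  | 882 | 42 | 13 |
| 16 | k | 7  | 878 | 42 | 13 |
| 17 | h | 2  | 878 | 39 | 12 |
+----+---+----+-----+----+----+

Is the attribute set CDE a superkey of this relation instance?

Yes

All 17 rows have distinct CDE values, so CDE → (all attributes) holds and CDE is a superkey.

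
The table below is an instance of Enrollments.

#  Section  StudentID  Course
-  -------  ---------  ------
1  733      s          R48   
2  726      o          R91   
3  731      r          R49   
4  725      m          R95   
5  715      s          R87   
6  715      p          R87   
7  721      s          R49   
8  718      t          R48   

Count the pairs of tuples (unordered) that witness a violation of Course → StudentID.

3

Course=R48: violating pairs (1,8) — 1 pair.
Course=R49: violating pairs (3,7) — 1 pair.
Course=R87: violating pairs (5,6) — 1 pair.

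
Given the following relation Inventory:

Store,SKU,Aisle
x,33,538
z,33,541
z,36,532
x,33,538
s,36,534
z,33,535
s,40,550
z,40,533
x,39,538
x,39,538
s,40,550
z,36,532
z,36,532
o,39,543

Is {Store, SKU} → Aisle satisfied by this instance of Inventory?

No

(Store=x, SKU=33): 2 rows → Aisle = 538, 538 ✓
(Store=z, SKU=33): 2 rows → Aisle takes values {541, 535} — violation
(Store=z, SKU=36): 3 rows → Aisle = 532, 532, 532 ✓
(Store=s, SKU=36): 1 row → Aisle = 534 ✓
(Store=s, SKU=40): 2 rows → Aisle = 550, 550 ✓
(Store=z, SKU=40): 1 row → Aisle = 533 ✓
(Store=x, SKU=39): 2 rows → Aisle = 538, 538 ✓
(Store=o, SKU=39): 1 row → Aisle = 543 ✓
Two rows agree on {Store, SKU} but differ on Aisle, so {Store, SKU} → Aisle does not hold.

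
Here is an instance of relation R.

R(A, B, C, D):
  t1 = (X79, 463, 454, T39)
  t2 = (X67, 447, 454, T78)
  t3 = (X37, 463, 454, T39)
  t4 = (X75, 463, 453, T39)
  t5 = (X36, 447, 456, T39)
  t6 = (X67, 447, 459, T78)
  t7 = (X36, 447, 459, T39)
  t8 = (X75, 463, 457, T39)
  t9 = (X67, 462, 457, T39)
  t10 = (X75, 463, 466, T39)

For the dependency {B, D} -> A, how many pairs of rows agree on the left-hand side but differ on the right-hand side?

(B=463, D=T39): violating pairs (1,3), (1,4), (1,8), (1,10), (3,4), (3,8), (3,10) — 7 pairs.
(B=447, D=T78): all 2 rows agree on A — 0 pairs.
(B=447, D=T39): all 2 rows agree on A — 0 pairs.

7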